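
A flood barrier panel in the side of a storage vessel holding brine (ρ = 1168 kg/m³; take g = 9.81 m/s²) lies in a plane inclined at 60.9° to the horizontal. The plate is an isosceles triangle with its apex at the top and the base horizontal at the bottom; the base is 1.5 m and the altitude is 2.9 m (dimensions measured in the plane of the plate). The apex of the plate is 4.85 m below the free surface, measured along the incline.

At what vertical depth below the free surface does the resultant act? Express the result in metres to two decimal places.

γ = ρg = 1168 × 9.81 / 1000 = 11.45808 kN/m³.
Let θ = 60.9° be the plate's angle to the horizontal; measure y along the incline from where the plane meets the free surface. Vertical depth h = y·sinθ with sinθ = 0.873772.
With the apex up, the centroid sits 2h/3 = 2 × 2.9/3 = 1.93333 m below the apex, so y_c = 4.85 + 1.93333 = 6.78333 m and h_c = 6.78333 × 0.873772 = 5.92708 m.
A = ½ × 1.5 × 2.9 = 2.175 m².
Resultant F = γ·h_c·A = 11.45808 × 5.92708 × 2.175 = 147.711 kN.
I_c = b·h³/36 = 1.5 × 2.9³/36 = 1.01621 m⁴.
Centre of pressure: y_p = y_c + I_c/(y_c·A) = 6.78333 + 1.01621/(6.78333 × 2.175) = 6.78333 + 0.0688781 = 6.85221 m along the plane.
Vertically, h_p = y_p·sinθ = 6.85221 × 0.873772 = 5.98727 m.

h_p = 5.99 m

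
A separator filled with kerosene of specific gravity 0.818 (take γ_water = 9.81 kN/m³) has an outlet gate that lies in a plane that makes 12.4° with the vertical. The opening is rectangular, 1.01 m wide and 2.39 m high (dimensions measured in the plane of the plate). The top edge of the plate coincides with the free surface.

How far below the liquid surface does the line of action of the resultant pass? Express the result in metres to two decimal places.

h_p = 1.56 m

γ = 0.818 × 9.81 = 8.02458 kN/m³.
The plate makes 12.4° with the vertical, i.e. θ = 90° − 12.4° = 77.6° to the horizontal. Measuring y along the incline from the free-surface line, vertical depth h = y·sinθ with sinθ = 0.976672.
The centroid lies 2.39/2 = 1.195 m below the top edge, so y_c = 1.195 m and h_c = 1.195 × 0.976672 = 1.16712 m.
A = 1.01 × 2.39 = 2.4139 m².
Resultant F = γ·h_c·A = 8.02458 × 1.16712 × 2.4139 = 22.6077 kN.
I_c = b·h³/12 = 1.01 × 2.39³/12 = 1.14904 m⁴.
Centre of pressure: y_p = y_c + I_c/(y_c·A) = 1.195 + 1.14904/(1.195 × 2.4139) = 1.195 + 0.398335 = 1.59334 m along the plane.
Vertically, h_p = y_p·sinθ = 1.59334 × 0.976672 = 1.55617 m.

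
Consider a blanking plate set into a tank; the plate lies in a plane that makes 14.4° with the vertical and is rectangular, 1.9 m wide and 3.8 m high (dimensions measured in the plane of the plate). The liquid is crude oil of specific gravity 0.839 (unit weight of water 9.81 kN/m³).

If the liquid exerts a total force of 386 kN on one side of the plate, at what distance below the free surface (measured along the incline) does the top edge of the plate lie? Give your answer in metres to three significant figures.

γ = 0.839 × 9.81 = 8.23059 kN/m³.
A = 1.9 × 3.8 = 7.22 m².
From F = γ·h_c·A, the centroid depth is h_c = 386/(8.23059 × 7.22) = 6.4956 m.
The plate makes 14.4° with the vertical, i.e. θ = 90° − 14.4° = 75.6° to the horizontal. Measuring y along the incline from the free-surface line, vertical depth h = y·sinθ with sinθ = 0.968583.
Along the incline, y_c = h_c/sinθ = 6.4956/0.968583 = 6.70629 m.
The centroid lies 3.8/2 = 1.9 m below the top edge, so the top edge sits at y_top = 6.70629 − 1.9 = 4.80629 m along the incline.

y_top ≈ 4.81 m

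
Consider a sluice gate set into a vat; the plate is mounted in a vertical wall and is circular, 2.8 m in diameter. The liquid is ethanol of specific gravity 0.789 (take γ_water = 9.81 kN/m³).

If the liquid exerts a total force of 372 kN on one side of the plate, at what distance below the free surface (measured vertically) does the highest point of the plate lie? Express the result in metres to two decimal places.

d_top ≈ 6.41 m

γ = 0.789 × 9.81 = 7.74009 kN/m³.
A = π(1.4)² = 6.15752 m².
From F = γ·h_c·A, the centroid depth is h_c = 372/(7.74009 × 6.15752) = 7.80533 m.
The centroid is at the centre, 1.4 m below the top of the plate, so the highest point sits at h_top = 7.80533 − 1.4 = 6.40533 m below the surface.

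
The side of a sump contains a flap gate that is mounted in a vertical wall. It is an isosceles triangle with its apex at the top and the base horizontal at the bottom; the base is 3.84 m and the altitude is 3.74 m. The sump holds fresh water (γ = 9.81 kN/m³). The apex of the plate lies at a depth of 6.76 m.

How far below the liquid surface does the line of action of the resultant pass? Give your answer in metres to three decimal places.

h_p = 9.337 m

γ = 9.81 kN/m³.
With the apex up, the centroid sits 2h/3 = 2 × 3.74/3 = 2.49333 m below the apex, so the centroid depth is h_c = 6.76 + 2.49333 = 9.25333 m.
A = ½ × 3.84 × 3.74 = 7.1808 m².
Resultant F = γ·h_c·A = 9.81 × 9.25333 × 7.1808 = 651.838 kN.
I_c = b·h³/36 = 3.84 × 3.74³/36 = 5.58012 m⁴.
Centre of pressure: y_p = y_c + I_c/(y_c·A) = 9.25333 + 5.58012/(9.25333 × 7.1808) = 9.25333 + 0.0839794 = 9.33731 m along the plane.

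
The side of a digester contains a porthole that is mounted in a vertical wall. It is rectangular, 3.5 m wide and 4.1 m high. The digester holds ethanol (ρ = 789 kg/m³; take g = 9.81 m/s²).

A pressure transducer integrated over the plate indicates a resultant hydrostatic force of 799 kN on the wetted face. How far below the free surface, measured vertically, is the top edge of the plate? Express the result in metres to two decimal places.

d_top ≈ 5.14 m

γ = ρg = 789 × 9.81 / 1000 = 7.74009 kN/m³.
A = 3.5 × 4.1 = 14.35 m².
From F = γ·h_c·A, the centroid depth is h_c = 799/(7.74009 × 14.35) = 7.19364 m.
The centroid lies 4.1/2 = 2.05 m below the top edge, so the top edge sits at h_top = 7.19364 − 2.05 = 5.14364 m below the surface.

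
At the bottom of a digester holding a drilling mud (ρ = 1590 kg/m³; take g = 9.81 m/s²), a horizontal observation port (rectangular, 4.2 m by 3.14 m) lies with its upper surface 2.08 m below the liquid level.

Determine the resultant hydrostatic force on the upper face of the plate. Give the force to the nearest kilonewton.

γ = ρg = 1590 × 9.81 / 1000 = 15.5979 kN/m³.
The plate is horizontal, so pressure is uniform at p = γ·h = 15.5979 × 2.08 = 32.4436 kN/m².
A = 4.2 × 3.14 = 13.188 m².
F = p·A = 32.4436 × 13.188 = 427.866 kN.

F ≈ 428 kN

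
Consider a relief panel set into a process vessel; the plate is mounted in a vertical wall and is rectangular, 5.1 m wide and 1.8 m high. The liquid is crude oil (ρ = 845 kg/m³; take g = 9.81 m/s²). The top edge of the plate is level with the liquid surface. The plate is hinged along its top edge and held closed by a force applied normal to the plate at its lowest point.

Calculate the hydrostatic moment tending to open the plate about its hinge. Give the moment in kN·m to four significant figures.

γ = ρg = 845 × 9.81 / 1000 = 8.28945 kN/m³.
The centroid lies 1.8/2 = 0.9 m below the top edge, so the centroid depth is h_c = 0.9 m.
A = 5.1 × 1.8 = 9.18 m².
Resultant F = γ·h_c·A = 8.28945 × 0.9 × 9.18 = 68.4874 kN.
I_c = b·h³/12 = 5.1 × 1.8³/12 = 2.4786 m⁴.
Centre of pressure: y_p = y_c + I_c/(y_c·A) = 0.9 + 2.4786/(0.9 × 9.18) = 0.9 + 0.3 = 1.2 m along the plane.
The resultant acts 0.9 + 0.3 = 1.2 m (along the plate) below the hinge at the top edge, so the moment about the hinge is M = F × 1.2 = 68.4874 × 1.2 = 82.1849 kN·m.

M ≈ 82.18 kN·m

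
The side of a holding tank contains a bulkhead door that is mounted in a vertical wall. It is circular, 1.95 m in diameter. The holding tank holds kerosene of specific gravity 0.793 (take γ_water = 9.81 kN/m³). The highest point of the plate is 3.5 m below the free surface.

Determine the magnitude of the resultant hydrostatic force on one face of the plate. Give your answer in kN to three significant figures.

γ = 0.793 × 9.81 = 7.77933 kN/m³.
The centroid is at the centre, 0.975 m below the top of the plate, so the centroid depth is h_c = 3.5 + 0.975 = 4.475 m.
A = π(0.975)² = 2.98648 m².
Resultant F = γ·h_c·A = 7.77933 × 4.475 × 2.98648 = 103.967 kN.

F ≈ 104 kN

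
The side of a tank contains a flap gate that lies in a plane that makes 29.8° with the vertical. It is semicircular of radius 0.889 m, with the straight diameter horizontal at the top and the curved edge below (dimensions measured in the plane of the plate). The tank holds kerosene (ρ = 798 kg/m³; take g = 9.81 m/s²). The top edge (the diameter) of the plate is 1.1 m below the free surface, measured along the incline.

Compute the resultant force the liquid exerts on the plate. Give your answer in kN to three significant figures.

γ = ρg = 798 × 9.81 / 1000 = 7.82838 kN/m³.
The plate makes 29.8° with the vertical, i.e. θ = 90° − 29.8° = 60.2° to the horizontal. Measuring y along the incline from the free-surface line, vertical depth h = y·sinθ with sinθ = 0.867765.
The centroid of a semicircle lies 4r/(3π) = 0.377303 m from the diameter, here below the top edge, so y_c = 1.1 + 0.377303 = 1.4773 m and h_c = 1.4773 × 0.867765 = 1.28195 m.
A = πr²/2 = π × 0.889²/2 = 1.24143 m².
Resultant F = γ·h_c·A = 7.82838 × 1.28195 × 1.24143 = 12.4585 kN.

F ≈ 12.5 kN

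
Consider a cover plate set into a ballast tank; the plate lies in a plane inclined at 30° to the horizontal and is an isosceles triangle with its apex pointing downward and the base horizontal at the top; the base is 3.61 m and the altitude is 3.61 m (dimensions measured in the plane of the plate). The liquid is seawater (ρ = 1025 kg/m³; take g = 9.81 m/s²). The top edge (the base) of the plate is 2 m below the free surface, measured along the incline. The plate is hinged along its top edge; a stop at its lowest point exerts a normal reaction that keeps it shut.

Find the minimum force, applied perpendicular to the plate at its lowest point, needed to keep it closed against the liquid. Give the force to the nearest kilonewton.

P ≈ 42 kN

γ = ρg = 1025 × 9.81 / 1000 = 10.05525 kN/m³.
Let θ = 30° be the plate's angle to the horizontal; measure y along the incline from where the plane meets the free surface. Vertical depth h = y·sinθ with sinθ = 0.500000.
With the apex down, the centroid sits h/3 = 3.61/3 = 1.20333 m below the base (the top edge), so y_c = 2 + 1.20333 = 3.20333 m and h_c = 3.20333 × 0.500000 = 1.60166 m.
A = ½ × 3.61 × 3.61 = 6.51605 m².
Resultant F = γ·h_c·A = 10.05525 × 1.60166 × 6.51605 = 104.942 kN.
I_c = b·h³/36 = 3.61 × 3.61³/36 = 4.71766 m⁴.
Centre of pressure: y_p = y_c + I_c/(y_c·A) = 3.20333 + 4.71766/(3.20333 × 6.51605) = 3.20333 + 0.226017 = 3.42935 m along the plane.
The resultant acts 1.20333 + 0.226017 = 1.42935 m (along the plate) below the hinge at the top edge, so the moment about the hinge is M = F × 1.42935 = 104.942 × 1.42935 = 149.999 kN·m.
A normal force at the bottom, 3.61 m from the hinge, must supply this moment: P = 149.999/3.61 = 41.551 kN.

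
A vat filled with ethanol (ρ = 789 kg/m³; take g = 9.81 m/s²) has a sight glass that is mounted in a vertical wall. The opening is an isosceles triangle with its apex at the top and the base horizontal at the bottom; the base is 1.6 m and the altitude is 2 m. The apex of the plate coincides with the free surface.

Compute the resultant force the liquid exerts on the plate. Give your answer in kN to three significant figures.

F ≈ 16.5 kN

γ = ρg = 789 × 9.81 / 1000 = 7.74009 kN/m³.
With the apex up, the centroid sits 2h/3 = 2 × 2/3 = 1.33333 m below the apex, so the centroid depth is h_c = 1.33333 m.
A = ½ × 1.6 × 2 = 1.6 m².
Resultant F = γ·h_c·A = 7.74009 × 1.33333 × 1.6 = 16.5122 kN.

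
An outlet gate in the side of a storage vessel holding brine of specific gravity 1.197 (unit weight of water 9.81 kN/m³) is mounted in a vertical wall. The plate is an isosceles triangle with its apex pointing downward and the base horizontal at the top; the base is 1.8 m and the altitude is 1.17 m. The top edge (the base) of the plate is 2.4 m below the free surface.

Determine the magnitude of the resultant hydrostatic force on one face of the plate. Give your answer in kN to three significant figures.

F ≈ 34.5 kN

γ = 1.197 × 9.81 = 11.74257 kN/m³.
With the apex down, the centroid sits h/3 = 1.17/3 = 0.39 m below the base (the top edge), so the centroid depth is h_c = 2.4 + 0.39 = 2.79 m.
A = ½ × 1.8 × 1.17 = 1.053 m².
Resultant F = γ·h_c·A = 11.74257 × 2.79 × 1.053 = 34.4981 kN.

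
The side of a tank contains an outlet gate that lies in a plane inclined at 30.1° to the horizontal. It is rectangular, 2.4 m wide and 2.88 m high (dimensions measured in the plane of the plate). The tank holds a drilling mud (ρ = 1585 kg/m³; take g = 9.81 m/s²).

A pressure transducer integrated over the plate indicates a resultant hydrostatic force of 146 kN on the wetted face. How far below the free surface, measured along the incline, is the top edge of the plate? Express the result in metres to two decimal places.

γ = ρg = 1585 × 9.81 / 1000 = 15.54885 kN/m³.
A = 2.4 × 2.88 = 6.912 m².
From F = γ·h_c·A, the centroid depth is h_c = 146/(15.54885 × 6.912) = 1.35847 m.
Let θ = 30.1° be the plate's angle to the horizontal; measure y along the incline from where the plane meets the free surface. Vertical depth h = y·sinθ with sinθ = 0.501511.
Along the incline, y_c = h_c/sinθ = 1.35847/0.501511 = 2.70875 m.
The centroid lies 2.88/2 = 1.44 m below the top edge, so the top edge sits at y_top = 2.70875 − 1.44 = 1.26875 m along the incline.

y_top ≈ 1.27 m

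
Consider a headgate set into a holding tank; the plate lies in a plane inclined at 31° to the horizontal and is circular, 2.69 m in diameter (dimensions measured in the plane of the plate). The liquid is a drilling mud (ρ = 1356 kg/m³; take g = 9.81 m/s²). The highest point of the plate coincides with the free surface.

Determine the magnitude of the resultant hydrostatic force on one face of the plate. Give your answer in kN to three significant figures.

γ = ρg = 1356 × 9.81 / 1000 = 13.30236 kN/m³.
Let θ = 31° be the plate's angle to the horizontal; measure y along the incline from where the plane meets the free surface. Vertical depth h = y·sinθ with sinθ = 0.515038.
The centroid is at the centre, 1.345 m below the top of the plate, so y_c = 1.345 m and h_c = 1.345 × 0.515038 = 0.692726 m.
A = π(1.345)² = 5.68322 m².
Resultant F = γ·h_c·A = 13.30236 × 0.692726 × 5.68322 = 52.3703 kN.

F ≈ 52.4 kN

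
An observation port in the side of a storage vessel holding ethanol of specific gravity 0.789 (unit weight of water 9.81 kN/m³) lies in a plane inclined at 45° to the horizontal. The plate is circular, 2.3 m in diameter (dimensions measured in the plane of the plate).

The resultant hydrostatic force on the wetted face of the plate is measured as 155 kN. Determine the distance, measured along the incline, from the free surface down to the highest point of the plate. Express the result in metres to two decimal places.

y_top ≈ 5.67 m

γ = 0.789 × 9.81 = 7.74009 kN/m³.
A = π(1.15)² = 4.15476 m².
From F = γ·h_c·A, the centroid depth is h_c = 155/(7.74009 × 4.15476) = 4.81992 m.
Let θ = 45° be the plate's angle to the horizontal; measure y along the incline from where the plane meets the free surface. Vertical depth h = y·sinθ with sinθ = 0.707107.
Along the incline, y_c = h_c/sinθ = 4.81992/0.707107 = 6.81639 m.
The centroid is at the centre, 1.15 m below the top of the plate, so the highest point sits at y_top = 6.81639 − 1.15 = 5.66639 m along the incline.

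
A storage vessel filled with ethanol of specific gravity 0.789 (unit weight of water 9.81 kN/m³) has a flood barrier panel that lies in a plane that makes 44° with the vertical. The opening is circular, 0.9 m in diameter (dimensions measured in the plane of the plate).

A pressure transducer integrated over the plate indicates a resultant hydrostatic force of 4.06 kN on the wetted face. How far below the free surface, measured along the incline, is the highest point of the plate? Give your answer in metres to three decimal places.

y_top ≈ 0.696 m

γ = 0.789 × 9.81 = 7.74009 kN/m³.
A = π(0.45)² = 0.636173 m².
From F = γ·h_c·A, the centroid depth is h_c = 4.06/(7.74009 × 0.636173) = 0.824527 m.
The plate makes 44° with the vertical, i.e. θ = 90° − 44° = 46° to the horizontal. Measuring y along the incline from the free-surface line, vertical depth h = y·sinθ with sinθ = 0.719340.
Along the incline, y_c = h_c/sinθ = 0.824527/0.719340 = 1.14623 m.
The centroid is at the centre, 0.45 m below the top of the plate, so the highest point sits at y_top = 1.14623 − 0.45 = 0.69623 m along the incline.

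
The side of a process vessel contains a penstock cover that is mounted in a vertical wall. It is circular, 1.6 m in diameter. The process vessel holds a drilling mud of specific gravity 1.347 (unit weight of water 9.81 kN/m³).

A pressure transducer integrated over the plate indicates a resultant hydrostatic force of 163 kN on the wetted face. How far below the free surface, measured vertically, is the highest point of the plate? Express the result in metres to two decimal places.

d_top ≈ 5.34 m

γ = 1.347 × 9.81 = 13.21407 kN/m³.
A = π(0.8)² = 2.01062 m².
From F = γ·h_c·A, the centroid depth is h_c = 163/(13.21407 × 2.01062) = 6.13509 m.
The centroid is at the centre, 0.8 m below the top of the plate, so the highest point sits at h_top = 6.13509 − 0.8 = 5.33509 m below the surface.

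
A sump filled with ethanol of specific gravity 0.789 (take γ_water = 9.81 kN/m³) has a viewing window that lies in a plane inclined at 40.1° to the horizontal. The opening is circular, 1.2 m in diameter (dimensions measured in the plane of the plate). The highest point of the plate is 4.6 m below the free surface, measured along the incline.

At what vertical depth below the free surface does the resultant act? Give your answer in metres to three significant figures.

γ = 0.789 × 9.81 = 7.74009 kN/m³.
Let θ = 40.1° be the plate's angle to the horizontal; measure y along the incline from where the plane meets the free surface. Vertical depth h = y·sinθ with sinθ = 0.644124.
The centroid is at the centre, 0.6 m below the top of the plate, so y_c = 4.6 + 0.6 = 5.2 m and h_c = 5.2 × 0.644124 = 3.34944 m.
A = π(0.6)² = 1.13097 m².
Resultant F = γ·h_c·A = 7.74009 × 3.34944 × 1.13097 = 29.3204 kN.
I_c = πr⁴/4 = π × 0.6⁴/4 = 0.101788 m⁴.
Centre of pressure: y_p = y_c + I_c/(y_c·A) = 5.2 + 0.101788/(5.2 × 1.13097) = 5.2 + 0.0173078 = 5.21731 m along the plane.
Vertically, h_p = y_p·sinθ = 5.21731 × 0.644124 = 3.36059 m.

h_p = 3.36 m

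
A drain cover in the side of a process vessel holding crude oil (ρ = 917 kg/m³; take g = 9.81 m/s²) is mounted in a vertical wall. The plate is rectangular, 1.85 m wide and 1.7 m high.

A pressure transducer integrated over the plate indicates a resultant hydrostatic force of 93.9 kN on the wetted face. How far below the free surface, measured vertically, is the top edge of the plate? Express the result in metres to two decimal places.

d_top ≈ 2.47 m

γ = ρg = 917 × 9.81 / 1000 = 8.99577 kN/m³.
A = 1.85 × 1.7 = 3.145 m².
From F = γ·h_c·A, the centroid depth is h_c = 93.9/(8.99577 × 3.145) = 3.319 m.
The centroid lies 1.7/2 = 0.85 m below the top edge, so the top edge sits at h_top = 3.319 − 0.85 = 2.469 m below the surface.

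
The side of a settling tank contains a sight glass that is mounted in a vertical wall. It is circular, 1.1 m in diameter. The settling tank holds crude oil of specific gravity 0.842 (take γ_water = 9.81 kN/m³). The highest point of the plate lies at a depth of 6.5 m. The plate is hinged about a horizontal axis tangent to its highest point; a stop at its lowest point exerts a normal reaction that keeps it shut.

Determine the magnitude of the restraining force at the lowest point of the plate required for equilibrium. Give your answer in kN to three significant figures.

P ≈ 28.2 kN

γ = 0.842 × 9.81 = 8.26002 kN/m³.
The centroid is at the centre, 0.55 m below the top of the plate, so the centroid depth is h_c = 6.5 + 0.55 = 7.05 m.
A = π(0.55)² = 0.950332 m².
Resultant F = γ·h_c·A = 8.26002 × 7.05 × 0.950332 = 55.3408 kN.
I_c = πr⁴/4 = π × 0.55⁴/4 = 0.0718688 m⁴.
Centre of pressure: y_p = y_c + I_c/(y_c·A) = 7.05 + 0.0718688/(7.05 × 0.950332) = 7.05 + 0.0107269 = 7.06073 m along the plane.
The resultant acts 0.55 + 0.0107269 = 0.560727 m (along the plate) below the hinge at the top edge, so the moment about the hinge is M = F × 0.560727 = 55.3408 × 0.560727 = 31.0311 kN·m.
A normal force at the bottom, 1.1 m from the hinge, must supply this moment: P = 31.0311/1.1 = 28.2101 kN.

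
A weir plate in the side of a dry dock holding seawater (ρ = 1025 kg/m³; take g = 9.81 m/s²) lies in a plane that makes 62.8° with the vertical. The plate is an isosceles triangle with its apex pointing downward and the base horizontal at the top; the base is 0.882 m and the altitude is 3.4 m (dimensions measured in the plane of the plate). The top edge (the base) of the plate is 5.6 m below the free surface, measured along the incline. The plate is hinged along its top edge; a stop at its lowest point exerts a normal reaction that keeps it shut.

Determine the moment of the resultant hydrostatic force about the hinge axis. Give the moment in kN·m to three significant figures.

M ≈ 57.0 kN·m

γ = ρg = 1025 × 9.81 / 1000 = 10.05525 kN/m³.
The plate makes 62.8° with the vertical, i.e. θ = 90° − 62.8° = 27.2° to the horizontal. Measuring y along the incline from the free-surface line, vertical depth h = y·sinθ with sinθ = 0.457098.
With the apex down, the centroid sits h/3 = 3.4/3 = 1.13333 m below the base (the top edge), so y_c = 5.6 + 1.13333 = 6.73333 m and h_c = 6.73333 × 0.457098 = 3.07779 m.
A = ½ × 0.882 × 3.4 = 1.4994 m².
Resultant F = γ·h_c·A = 10.05525 × 3.07779 × 1.4994 = 46.4034 kN.
I_c = b·h³/36 = 0.882 × 3.4³/36 = 0.962948 m⁴.
Centre of pressure: y_p = y_c + I_c/(y_c·A) = 6.73333 + 0.962948/(6.73333 × 1.4994) = 6.73333 + 0.0953796 = 6.82871 m along the plane.
The resultant acts 1.13333 + 0.0953796 = 1.22871 m (along the plate) below the hinge at the top edge, so the moment about the hinge is M = F × 1.22871 = 46.4034 × 1.22871 = 57.0163 kN·m.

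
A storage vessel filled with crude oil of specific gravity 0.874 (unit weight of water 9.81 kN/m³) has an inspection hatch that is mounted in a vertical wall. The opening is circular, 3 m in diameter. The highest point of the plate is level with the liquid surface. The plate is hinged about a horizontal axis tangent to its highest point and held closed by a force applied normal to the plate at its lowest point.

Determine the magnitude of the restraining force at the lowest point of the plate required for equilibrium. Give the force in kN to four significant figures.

P ≈ 56.82 kN

γ = 0.874 × 9.81 = 8.57394 kN/m³.
The centroid is at the centre, 1.5 m below the top of the plate, so the centroid depth is h_c = 1.5 m.
A = π(1.5)² = 7.06858 m².
Resultant F = γ·h_c·A = 8.57394 × 1.5 × 7.06858 = 90.9084 kN.
I_c = πr⁴/4 = π × 1.5⁴/4 = 3.97608 m⁴.
Centre of pressure: y_p = y_c + I_c/(y_c·A) = 1.5 + 3.97608/(1.5 × 7.06858) = 1.5 + 0.375 = 1.875 m along the plane.
The resultant acts 1.5 + 0.375 = 1.875 m (along the plate) below the hinge at the top edge, so the moment about the hinge is M = F × 1.875 = 90.9084 × 1.875 = 170.453 kN·m.
A normal force at the bottom, 3 m from the hinge, must supply this moment: P = 170.453/3 = 56.8177 kN.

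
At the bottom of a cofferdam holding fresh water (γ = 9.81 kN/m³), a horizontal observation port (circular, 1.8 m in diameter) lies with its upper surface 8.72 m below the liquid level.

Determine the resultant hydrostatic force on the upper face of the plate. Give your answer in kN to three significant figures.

F ≈ 218 kN

γ = 9.81 kN/m³.
The plate is horizontal, so pressure is uniform at p = γ·h = 9.81 × 8.72 = 85.5432 kN/m².
A = π(0.9)² = 2.54469 m².
F = p·A = 85.5432 × 2.54469 = 217.681 kN.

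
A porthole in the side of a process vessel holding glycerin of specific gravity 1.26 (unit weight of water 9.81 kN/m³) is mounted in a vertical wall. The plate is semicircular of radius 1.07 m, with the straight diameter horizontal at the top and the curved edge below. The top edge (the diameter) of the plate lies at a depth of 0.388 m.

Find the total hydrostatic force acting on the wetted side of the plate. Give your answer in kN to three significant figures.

F ≈ 18.7 kN

γ = 1.26 × 9.81 = 12.3606 kN/m³.
The centroid of a semicircle lies 4r/(3π) = 0.454122 m from the diameter, here below the top edge, so the centroid depth is h_c = 0.388 + 0.454122 = 0.842122 m.
A = πr²/2 = π × 1.07²/2 = 1.7984 m².
Resultant F = γ·h_c·A = 12.3606 × 0.842122 × 1.7984 = 18.7198 kN.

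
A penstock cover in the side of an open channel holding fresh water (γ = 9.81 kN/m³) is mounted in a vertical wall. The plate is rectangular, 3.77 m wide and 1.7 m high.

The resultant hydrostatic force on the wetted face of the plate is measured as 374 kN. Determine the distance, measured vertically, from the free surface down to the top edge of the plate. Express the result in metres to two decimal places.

γ = 9.81 kN/m³.
A = 3.77 × 1.7 = 6.409 m².
From F = γ·h_c·A, the centroid depth is h_c = 374/(9.81 × 6.409) = 5.94857 m.
The centroid lies 1.7/2 = 0.85 m below the top edge, so the top edge sits at h_top = 5.94857 − 0.85 = 5.09857 m below the surface.

d_top ≈ 5.10 m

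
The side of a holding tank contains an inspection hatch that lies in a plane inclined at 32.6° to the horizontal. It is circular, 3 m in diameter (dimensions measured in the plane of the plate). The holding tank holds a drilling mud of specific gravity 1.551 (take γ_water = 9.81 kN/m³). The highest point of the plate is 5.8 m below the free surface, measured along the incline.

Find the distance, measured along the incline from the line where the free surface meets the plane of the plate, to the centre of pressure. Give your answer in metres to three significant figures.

y_p = 7.38 m

γ = 1.551 × 9.81 = 15.21531 kN/m³.
Let θ = 32.6° be the plate's angle to the horizontal; measure y along the incline from where the plane meets the free surface. Vertical depth h = y·sinθ with sinθ = 0.538771.
The centroid is at the centre, 1.5 m below the top of the plate, so y_c = 5.8 + 1.5 = 7.3 m and h_c = 7.3 × 0.538771 = 3.93303 m.
A = π(1.5)² = 7.06858 m².
Resultant F = γ·h_c·A = 15.21531 × 3.93303 × 7.06858 = 423 kN.
I_c = πr⁴/4 = π × 1.5⁴/4 = 3.97608 m⁴.
Centre of pressure: y_p = y_c + I_c/(y_c·A) = 7.3 + 3.97608/(7.3 × 7.06858) = 7.3 + 0.0770549 = 7.37705 m along the plane.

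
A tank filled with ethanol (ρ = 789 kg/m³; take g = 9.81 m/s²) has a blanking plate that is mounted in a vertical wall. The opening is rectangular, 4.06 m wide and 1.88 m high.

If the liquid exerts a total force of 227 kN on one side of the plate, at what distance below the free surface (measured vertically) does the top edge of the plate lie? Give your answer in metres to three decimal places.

γ = ρg = 789 × 9.81 / 1000 = 7.74009 kN/m³.
A = 4.06 × 1.88 = 7.6328 m².
From F = γ·h_c·A, the centroid depth is h_c = 227/(7.74009 × 7.6328) = 3.84234 m.
The centroid lies 1.88/2 = 0.94 m below the top edge, so the top edge sits at h_top = 3.84234 − 0.94 = 2.90234 m below the surface.

d_top ≈ 2.902 m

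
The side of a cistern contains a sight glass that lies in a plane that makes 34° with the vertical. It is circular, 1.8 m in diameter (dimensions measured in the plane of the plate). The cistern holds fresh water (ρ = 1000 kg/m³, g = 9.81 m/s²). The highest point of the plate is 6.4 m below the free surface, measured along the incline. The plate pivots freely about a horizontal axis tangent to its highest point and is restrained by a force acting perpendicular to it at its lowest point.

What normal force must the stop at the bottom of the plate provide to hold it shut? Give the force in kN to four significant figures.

P ≈ 77.87 kN

γ = ρg = 1000 × 9.81 = 9810 N/m³ = 9.81 kN/m³.
The plate makes 34° with the vertical, i.e. θ = 90° − 34° = 56° to the horizontal. Measuring y along the incline from the free-surface line, vertical depth h = y·sinθ with sinθ = 0.829038.
The centroid is at the centre, 0.9 m below the top of the plate, so y_c = 6.4 + 0.9 = 7.3 m and h_c = 7.3 × 0.829038 = 6.05198 m.
A = π(0.9)² = 2.54469 m².
Resultant F = γ·h_c·A = 9.81 × 6.05198 × 2.54469 = 151.078 kN.
I_c = πr⁴/4 = π × 0.9⁴/4 = 0.5153 m⁴.
Centre of pressure: y_p = y_c + I_c/(y_c·A) = 7.3 + 0.5153/(7.3 × 2.54469) = 7.3 + 0.0277397 = 7.32774 m along the plane.
The resultant acts 0.9 + 0.0277397 = 0.92774 m (along the plate) below the hinge at the top edge, so the moment about the hinge is M = F × 0.92774 = 151.078 × 0.92774 = 140.161 kN·m.
A normal force at the bottom, 1.8 m from the hinge, must supply this moment: P = 140.161/1.8 = 77.8672 kN.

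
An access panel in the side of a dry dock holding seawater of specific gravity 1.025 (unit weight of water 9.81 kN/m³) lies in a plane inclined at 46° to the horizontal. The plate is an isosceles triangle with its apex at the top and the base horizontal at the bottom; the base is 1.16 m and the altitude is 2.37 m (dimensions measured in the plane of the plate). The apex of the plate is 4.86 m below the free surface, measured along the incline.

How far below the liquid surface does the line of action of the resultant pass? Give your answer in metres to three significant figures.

h_p = 4.67 m

γ = 1.025 × 9.81 = 10.05525 kN/m³.
Let θ = 46° be the plate's angle to the horizontal; measure y along the incline from where the plane meets the free surface. Vertical depth h = y·sinθ with sinθ = 0.719340.
With the apex up, the centroid sits 2h/3 = 2 × 2.37/3 = 1.58 m below the apex, so y_c = 4.86 + 1.58 = 6.44 m and h_c = 6.44 × 0.719340 = 4.63255 m.
A = ½ × 1.16 × 2.37 = 1.3746 m².
Resultant F = γ·h_c·A = 10.05525 × 4.63255 × 1.3746 = 64.0309 kN.
I_c = b·h³/36 = 1.16 × 2.37³/36 = 0.428944 m⁴.
Centre of pressure: y_p = y_c + I_c/(y_c·A) = 6.44 + 0.428944/(6.44 × 1.3746) = 6.44 + 0.048455 = 6.48846 m along the plane.
Vertically, h_p = y_p·sinθ = 6.48846 × 0.719340 = 4.66741 m.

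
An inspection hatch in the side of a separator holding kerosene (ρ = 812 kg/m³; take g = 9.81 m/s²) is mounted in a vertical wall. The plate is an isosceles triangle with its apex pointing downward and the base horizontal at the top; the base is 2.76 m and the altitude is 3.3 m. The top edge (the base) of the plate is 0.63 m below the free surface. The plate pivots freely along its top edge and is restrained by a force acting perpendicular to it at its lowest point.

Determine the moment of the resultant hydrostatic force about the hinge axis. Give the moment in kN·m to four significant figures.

γ = ρg = 812 × 9.81 / 1000 = 7.96572 kN/m³.
With the apex down, the centroid sits h/3 = 3.3/3 = 1.1 m below the base (the top edge), so the centroid depth is h_c = 0.63 + 1.1 = 1.73 m.
A = ½ × 2.76 × 3.3 = 4.554 m².
Resultant F = γ·h_c·A = 7.96572 × 1.73 × 4.554 = 62.7573 kN.
I_c = b·h³/36 = 2.76 × 3.3³/36 = 2.75517 m⁴.
Centre of pressure: y_p = y_c + I_c/(y_c·A) = 1.73 + 2.75517/(1.73 × 4.554) = 1.73 + 0.349711 = 2.07971 m along the plane.
The resultant acts 1.1 + 0.349711 = 1.44971 m (along the plate) below the hinge at the top edge, so the moment about the hinge is M = F × 1.44971 = 62.7573 × 1.44971 = 90.9799 kN·m.

M ≈ 90.98 kN·m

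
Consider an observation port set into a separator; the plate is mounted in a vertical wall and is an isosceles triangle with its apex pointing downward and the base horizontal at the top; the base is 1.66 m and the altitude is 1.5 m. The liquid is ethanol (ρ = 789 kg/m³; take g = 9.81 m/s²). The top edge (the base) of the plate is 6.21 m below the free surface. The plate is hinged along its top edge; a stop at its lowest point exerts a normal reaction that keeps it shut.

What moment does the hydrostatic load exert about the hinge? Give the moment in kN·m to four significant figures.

M ≈ 33.53 kN·m

γ = ρg = 789 × 9.81 / 1000 = 7.74009 kN/m³.
With the apex down, the centroid sits h/3 = 1.5/3 = 0.5 m below the base (the top edge), so the centroid depth is h_c = 6.21 + 0.5 = 6.71 m.
A = ½ × 1.66 × 1.5 = 1.245 m².
Resultant F = γ·h_c·A = 7.74009 × 6.71 × 1.245 = 64.6603 kN.
I_c = b·h³/36 = 1.66 × 1.5³/36 = 0.155625 m⁴.
Centre of pressure: y_p = y_c + I_c/(y_c·A) = 6.71 + 0.155625/(6.71 × 1.245) = 6.71 + 0.0186289 = 6.72863 m along the plane.
The resultant acts 0.5 + 0.0186289 = 0.518629 m (along the plate) below the hinge at the top edge, so the moment about the hinge is M = F × 0.518629 = 64.6603 × 0.518629 = 33.5347 kN·m.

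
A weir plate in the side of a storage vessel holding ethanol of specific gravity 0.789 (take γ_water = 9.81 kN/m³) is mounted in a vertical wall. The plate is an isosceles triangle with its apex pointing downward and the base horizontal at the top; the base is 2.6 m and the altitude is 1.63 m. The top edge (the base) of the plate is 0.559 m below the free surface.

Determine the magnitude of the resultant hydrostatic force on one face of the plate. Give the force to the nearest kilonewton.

F ≈ 18 kN

γ = 0.789 × 9.81 = 7.74009 kN/m³.
With the apex down, the centroid sits h/3 = 1.63/3 = 0.543333 m below the base (the top edge), so the centroid depth is h_c = 0.559 + 0.543333 = 1.10233 m.
A = ½ × 2.6 × 1.63 = 2.119 m².
Resultant F = γ·h_c·A = 7.74009 × 1.10233 × 2.119 = 18.0796 kN.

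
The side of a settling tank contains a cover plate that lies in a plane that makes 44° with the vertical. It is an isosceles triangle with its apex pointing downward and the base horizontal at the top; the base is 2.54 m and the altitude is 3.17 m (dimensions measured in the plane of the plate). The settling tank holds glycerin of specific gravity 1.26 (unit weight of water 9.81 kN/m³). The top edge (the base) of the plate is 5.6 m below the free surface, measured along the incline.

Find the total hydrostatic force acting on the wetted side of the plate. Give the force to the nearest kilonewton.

γ = 1.26 × 9.81 = 12.3606 kN/m³.
The plate makes 44° with the vertical, i.e. θ = 90° − 44° = 46° to the horizontal. Measuring y along the incline from the free-surface line, vertical depth h = y·sinθ with sinθ = 0.719340.
With the apex down, the centroid sits h/3 = 3.17/3 = 1.05667 m below the base (the top edge), so y_c = 5.6 + 1.05667 = 6.65667 m and h_c = 6.65667 × 0.719340 = 4.78841 m.
A = ½ × 2.54 × 3.17 = 4.0259 m².
Resultant F = γ·h_c·A = 12.3606 × 4.78841 × 4.0259 = 238.283 kN.

F ≈ 238 kN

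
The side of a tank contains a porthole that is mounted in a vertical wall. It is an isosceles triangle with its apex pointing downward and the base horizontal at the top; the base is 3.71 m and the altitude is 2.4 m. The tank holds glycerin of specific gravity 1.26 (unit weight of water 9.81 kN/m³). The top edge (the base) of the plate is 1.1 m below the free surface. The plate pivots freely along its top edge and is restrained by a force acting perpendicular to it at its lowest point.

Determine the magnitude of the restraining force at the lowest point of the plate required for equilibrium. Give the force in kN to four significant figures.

P ≈ 42.19 kN

γ = 1.26 × 9.81 = 12.3606 kN/m³.
With the apex down, the centroid sits h/3 = 2.4/3 = 0.8 m below the base (the top edge), so the centroid depth is h_c = 1.1 + 0.8 = 1.9 m.
A = ½ × 3.71 × 2.4 = 4.452 m².
Resultant F = γ·h_c·A = 12.3606 × 1.9 × 4.452 = 104.556 kN.
I_c = b·h³/36 = 3.71 × 2.4³/36 = 1.42464 m⁴.
Centre of pressure: y_p = y_c + I_c/(y_c·A) = 1.9 + 1.42464/(1.9 × 4.452) = 1.9 + 0.168421 = 2.06842 m along the plane.
The resultant acts 0.8 + 0.168421 = 0.968421 m (along the plate) below the hinge at the top edge, so the moment about the hinge is M = F × 0.968421 = 104.556 × 0.968421 = 101.254 kN·m.
A normal force at the bottom, 2.4 m from the hinge, must supply this moment: P = 101.254/2.4 = 42.1892 kN.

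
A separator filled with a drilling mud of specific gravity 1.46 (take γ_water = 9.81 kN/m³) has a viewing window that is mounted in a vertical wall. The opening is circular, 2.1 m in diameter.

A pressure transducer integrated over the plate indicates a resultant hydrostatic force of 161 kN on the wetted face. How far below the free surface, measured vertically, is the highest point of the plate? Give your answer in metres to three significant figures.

d_top ≈ 2.20 m

γ = 1.46 × 9.81 = 14.3226 kN/m³.
A = π(1.05)² = 3.46361 m².
From F = γ·h_c·A, the centroid depth is h_c = 161/(14.3226 × 3.46361) = 3.24545 m.
The centroid is at the centre, 1.05 m below the top of the plate, so the highest point sits at h_top = 3.24545 − 1.05 = 2.19545 m below the surface.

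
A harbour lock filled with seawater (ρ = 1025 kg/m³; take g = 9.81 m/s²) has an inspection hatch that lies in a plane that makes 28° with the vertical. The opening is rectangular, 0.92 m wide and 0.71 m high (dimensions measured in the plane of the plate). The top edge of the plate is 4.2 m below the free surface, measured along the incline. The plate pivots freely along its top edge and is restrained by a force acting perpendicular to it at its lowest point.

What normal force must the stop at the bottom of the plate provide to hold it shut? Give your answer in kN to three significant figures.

P ≈ 13.6 kN

γ = ρg = 1025 × 9.81 / 1000 = 10.05525 kN/m³.
The plate makes 28° with the vertical, i.e. θ = 90° − 28° = 62° to the horizontal. Measuring y along the incline from the free-surface line, vertical depth h = y·sinθ with sinθ = 0.882948.
The centroid lies 0.71/2 = 0.355 m below the top edge, so y_c = 4.2 + 0.355 = 4.555 m and h_c = 4.555 × 0.882948 = 4.02183 m.
A = 0.92 × 0.71 = 0.6532 m².
Resultant F = γ·h_c·A = 10.05525 × 4.02183 × 0.6532 = 26.4157 kN.
I_c = b·h³/12 = 0.92 × 0.71³/12 = 0.0274398 m⁴.
Centre of pressure: y_p = y_c + I_c/(y_c·A) = 4.555 + 0.0274398/(4.555 × 0.6532) = 4.555 + 0.00922245 = 4.56422 m along the plane.
The resultant acts 0.355 + 0.00922245 = 0.364222 m (along the plate) below the hinge at the top edge, so the moment about the hinge is M = F × 0.364222 = 26.4157 × 0.364222 = 9.62118 kN·m.
A normal force at the bottom, 0.71 m from the hinge, must supply this moment: P = 9.62118/0.71 = 13.551 kN.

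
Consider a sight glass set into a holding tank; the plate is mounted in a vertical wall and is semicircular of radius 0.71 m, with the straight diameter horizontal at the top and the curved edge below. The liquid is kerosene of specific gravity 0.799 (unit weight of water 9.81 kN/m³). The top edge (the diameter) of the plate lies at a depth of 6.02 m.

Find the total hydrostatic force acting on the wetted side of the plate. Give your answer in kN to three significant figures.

γ = 0.799 × 9.81 = 7.83819 kN/m³.
The centroid of a semicircle lies 4r/(3π) = 0.301333 m from the diameter, here below the top edge, so the centroid depth is h_c = 6.02 + 0.301333 = 6.32133 m.
A = πr²/2 = π × 0.71²/2 = 0.791838 m².
Resultant F = γ·h_c·A = 7.83819 × 6.32133 × 0.791838 = 39.2338 kN.

F ≈ 39.2 kN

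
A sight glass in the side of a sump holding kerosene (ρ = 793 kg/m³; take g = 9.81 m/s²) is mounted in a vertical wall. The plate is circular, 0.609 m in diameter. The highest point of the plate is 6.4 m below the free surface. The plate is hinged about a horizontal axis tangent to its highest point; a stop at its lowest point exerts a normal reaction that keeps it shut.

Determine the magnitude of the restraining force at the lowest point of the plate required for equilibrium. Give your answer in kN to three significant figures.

P ≈ 7.68 kN

γ = ρg = 793 × 9.81 / 1000 = 7.77933 kN/m³.
The centroid is at the centre, 0.3045 m below the top of the plate, so the centroid depth is h_c = 6.4 + 0.3045 = 6.7045 m.
A = π(0.3045)² = 0.291289 m².
Resultant F = γ·h_c·A = 7.77933 × 6.7045 × 0.291289 = 15.1926 kN.
I_c = πr⁴/4 = π × 0.3045⁴/4 = 0.0067521 m⁴.
Centre of pressure: y_p = y_c + I_c/(y_c·A) = 6.7045 + 0.0067521/(6.7045 × 0.291289) = 6.7045 + 0.00345739 = 6.70796 m along the plane.
The resultant acts 0.3045 + 0.00345739 = 0.307957 m (along the plate) below the hinge at the top edge, so the moment about the hinge is M = F × 0.307957 = 15.1926 × 0.307957 = 4.67867 kN·m.
A normal force at the bottom, 0.609 m from the hinge, must supply this moment: P = 4.67867/0.609 = 7.68255 kN.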